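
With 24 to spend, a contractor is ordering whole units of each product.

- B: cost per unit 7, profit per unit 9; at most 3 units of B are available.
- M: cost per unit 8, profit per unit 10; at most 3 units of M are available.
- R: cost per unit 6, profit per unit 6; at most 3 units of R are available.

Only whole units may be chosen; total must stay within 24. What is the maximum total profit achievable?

B has the best ratio (9/7); taking only B gives at most 3×9 = 27 (stopped by the cost limit).
Mixing does better — 3×M: cost 24 ≤ 24, profit 3·10 = 30.

30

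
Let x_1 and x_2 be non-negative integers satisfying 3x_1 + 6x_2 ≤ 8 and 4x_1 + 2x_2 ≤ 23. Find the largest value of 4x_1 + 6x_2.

The continuous relaxation peaks at (2.67, 0) with value 10.67; rounding to a feasible lattice point costs some objective.
(x_1,x_2)=(2,0): 3·2+6·0=6≤8, 4·2+2·0=8≤23, objective 8.
(x_1,x_2)=(1,0): 3·1+6·0=3≤8, 4·1+2·0=4≤23, objective 4.
No feasible integer point exceeds 8.

8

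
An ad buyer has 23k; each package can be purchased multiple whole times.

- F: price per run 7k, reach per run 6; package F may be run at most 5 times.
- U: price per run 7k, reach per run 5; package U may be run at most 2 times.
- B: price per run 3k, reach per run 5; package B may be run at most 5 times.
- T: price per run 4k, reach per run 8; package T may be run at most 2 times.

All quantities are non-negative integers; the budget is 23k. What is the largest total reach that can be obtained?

41

T has the best ratio (8/4); taking only T gives at most 2×8 = 16 (stopped by the supply cap of 2).
Mixing does better — 5×B and 2×T: price 23 ≤ 23, reach 5·5 + 2·8 = 41.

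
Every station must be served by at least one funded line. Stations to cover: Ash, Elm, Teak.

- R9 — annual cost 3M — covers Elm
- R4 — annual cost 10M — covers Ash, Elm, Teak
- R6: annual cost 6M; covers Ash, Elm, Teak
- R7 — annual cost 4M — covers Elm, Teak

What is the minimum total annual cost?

This is an integer covering problem.
R6 alone covers Ash, Elm, Teak — every station.
Total annual cost: 6.
No cover costs less than 6.

6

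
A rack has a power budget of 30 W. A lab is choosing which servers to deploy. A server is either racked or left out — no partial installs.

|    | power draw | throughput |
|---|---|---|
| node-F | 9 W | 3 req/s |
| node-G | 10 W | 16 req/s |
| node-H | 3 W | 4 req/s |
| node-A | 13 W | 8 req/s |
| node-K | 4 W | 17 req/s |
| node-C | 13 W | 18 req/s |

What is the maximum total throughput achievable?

This is an integer program with binary decision variables.
node-G + node-H + node-K + node-C: power draw 10 + 3 + 4 + 13 = 30 ≤ 30, throughput 16 + 4 + 17 + 18 = 55.
node-G + node-H + node-A + node-K: power draw 10 + 3 + 13 + 4 = 30 ≤ 30, throughput 16 + 4 + 8 + 17 = 45.
node-G + node-K + node-C: power draw 10 + 4 + 13 = 27 ≤ 30, throughput 16 + 17 + 18 = 51.
Best is node-G, node-H, node-K, and node-C with total throughput 55.

55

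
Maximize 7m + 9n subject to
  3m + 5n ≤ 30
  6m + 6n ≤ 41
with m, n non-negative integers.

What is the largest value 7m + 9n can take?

(m,n)=(0,6) is feasible, giving 54.
(m,n)=(1,5) is feasible, giving 52.
The best lattice point is (0,6), giving 54.

54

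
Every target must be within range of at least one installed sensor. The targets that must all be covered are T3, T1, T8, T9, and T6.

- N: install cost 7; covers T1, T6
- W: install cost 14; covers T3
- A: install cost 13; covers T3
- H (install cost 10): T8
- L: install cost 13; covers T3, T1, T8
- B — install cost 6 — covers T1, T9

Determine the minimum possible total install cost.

26

Choose N, L, and B: together they cover T3, T1, T8, T9, T6 — every target.
Total install cost: 7 + 13 + 6 = 26.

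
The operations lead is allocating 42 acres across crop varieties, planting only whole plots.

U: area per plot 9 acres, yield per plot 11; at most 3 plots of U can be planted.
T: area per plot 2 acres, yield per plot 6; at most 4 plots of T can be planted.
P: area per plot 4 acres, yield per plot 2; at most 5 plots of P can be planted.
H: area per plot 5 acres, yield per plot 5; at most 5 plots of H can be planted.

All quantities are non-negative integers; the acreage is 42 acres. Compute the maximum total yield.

T has the best ratio (6/2); taking only T gives at most 4×6 = 24 (stopped by the supply cap of 4).
Mixing does better — 3×U, 4×T, and 1×H: area 40 ≤ 42, yield 3·11 + 4·6 + 1·5 = 62.

62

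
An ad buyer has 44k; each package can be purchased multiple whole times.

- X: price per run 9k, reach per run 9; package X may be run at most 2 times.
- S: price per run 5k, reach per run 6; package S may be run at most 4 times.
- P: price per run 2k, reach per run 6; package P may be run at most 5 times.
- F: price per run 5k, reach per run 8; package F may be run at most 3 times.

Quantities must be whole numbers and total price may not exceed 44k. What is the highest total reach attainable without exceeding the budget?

75

This is a bounded integer knapsack.
Take 1×X, 2×S, 5×P, and 3×F: price 44 ≤ 44, reach 1·9 + 2·6 + 5·6 + 3·8 = 75.
P has the best ratio (6/2) and is taken to its limit of 5; remaining capacity is filled optimally with the others.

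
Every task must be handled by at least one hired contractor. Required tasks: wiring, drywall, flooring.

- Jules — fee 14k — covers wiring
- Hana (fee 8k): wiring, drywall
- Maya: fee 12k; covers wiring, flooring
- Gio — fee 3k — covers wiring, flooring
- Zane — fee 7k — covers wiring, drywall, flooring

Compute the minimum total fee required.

The greedy cost-per-new-task heuristic would pick Gio and Zane for 10, but a cheaper cover exists.
Zane alone covers wiring, drywall, flooring — every task.
Total fee: 7.
No cover costs less than 7.

7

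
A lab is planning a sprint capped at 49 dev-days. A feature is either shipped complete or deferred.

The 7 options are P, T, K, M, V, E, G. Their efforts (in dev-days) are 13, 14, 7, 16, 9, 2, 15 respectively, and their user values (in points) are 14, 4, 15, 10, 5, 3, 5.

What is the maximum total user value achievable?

47

Allowing fractional choices, the relaxed optimum would be about 47.7, but features are indivisible.
P + K + M + V + E: effort 13 + 7 + 16 + 9 + 2 = 47 ≤ 49, user value 14 + 15 + 10 + 5 + 3 = 47.
P + K + M + V: effort 13 + 7 + 16 + 9 = 45 ≤ 49, user value 14 + 15 + 10 + 5 = 44.
Best is P, K, M, V, and E with total user value 47.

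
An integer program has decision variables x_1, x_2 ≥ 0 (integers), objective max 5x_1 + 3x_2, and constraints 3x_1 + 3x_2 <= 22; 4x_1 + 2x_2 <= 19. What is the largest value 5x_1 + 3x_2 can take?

25

(x_1,x_2)=(2,5) is feasible, giving 25.
(x_1,x_2)=(1,6) is feasible, giving 23.
Maximum is 25 at (x_1,x_2)=(2,5).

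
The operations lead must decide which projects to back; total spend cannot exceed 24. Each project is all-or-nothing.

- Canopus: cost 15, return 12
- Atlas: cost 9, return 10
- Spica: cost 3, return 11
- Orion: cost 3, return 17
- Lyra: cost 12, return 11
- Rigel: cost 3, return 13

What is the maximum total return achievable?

53

Spica + Orion + Lyra + Rigel: cost 3 + 3 + 12 + 3 = 21 ≤ 24, return 11 + 17 + 11 + 13 = 52.
Atlas + Spica + Orion + Rigel: cost 9 + 3 + 3 + 3 = 18 ≤ 24, return 10 + 11 + 17 + 13 = 51.
Canopus + Spica + Orion + Rigel: cost 15 + 3 + 3 + 3 = 24 ≤ 24, return 12 + 11 + 17 + 13 = 53.
Best is Canopus, Spica, Orion, and Rigel with total return 53.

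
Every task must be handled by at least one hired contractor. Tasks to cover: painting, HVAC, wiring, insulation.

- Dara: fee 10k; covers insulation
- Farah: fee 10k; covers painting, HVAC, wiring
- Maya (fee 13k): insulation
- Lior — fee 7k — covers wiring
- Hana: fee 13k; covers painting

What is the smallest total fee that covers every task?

20

Choose Dara and Farah: together they cover painting, HVAC, wiring, insulation — every task.
Total fee: 10 + 10 = 20.
No cover costs less than 20.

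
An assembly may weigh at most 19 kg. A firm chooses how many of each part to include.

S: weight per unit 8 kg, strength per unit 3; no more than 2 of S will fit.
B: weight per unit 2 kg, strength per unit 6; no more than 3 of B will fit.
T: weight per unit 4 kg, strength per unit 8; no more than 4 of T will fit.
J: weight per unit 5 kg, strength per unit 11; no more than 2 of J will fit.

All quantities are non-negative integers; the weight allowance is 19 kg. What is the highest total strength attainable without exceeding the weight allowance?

B has the best ratio (6/2); taking only B gives at most 3×6 = 18 (stopped by the supply cap of 3).
Mixing does better — 3×B, 2×T, and 1×J: weight 19 ≤ 19, strength 3·6 + 2·8 + 1·11 = 45.

45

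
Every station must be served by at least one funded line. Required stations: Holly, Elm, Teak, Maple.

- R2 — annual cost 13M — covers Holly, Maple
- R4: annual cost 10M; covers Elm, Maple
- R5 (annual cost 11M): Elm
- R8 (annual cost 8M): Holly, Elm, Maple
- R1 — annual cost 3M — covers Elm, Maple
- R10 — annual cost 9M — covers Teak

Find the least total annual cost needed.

Choose R8 and R10: together they cover Holly, Elm, Teak, Maple — every station.
Total annual cost: 8 + 9 = 17.

17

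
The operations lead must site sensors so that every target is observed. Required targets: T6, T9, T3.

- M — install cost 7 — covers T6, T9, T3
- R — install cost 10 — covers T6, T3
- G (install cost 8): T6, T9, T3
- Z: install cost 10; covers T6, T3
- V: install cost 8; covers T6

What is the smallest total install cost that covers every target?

7

M alone covers T6, T9, T3 — every target.
Total install cost: 7.
No cover costs less than 7.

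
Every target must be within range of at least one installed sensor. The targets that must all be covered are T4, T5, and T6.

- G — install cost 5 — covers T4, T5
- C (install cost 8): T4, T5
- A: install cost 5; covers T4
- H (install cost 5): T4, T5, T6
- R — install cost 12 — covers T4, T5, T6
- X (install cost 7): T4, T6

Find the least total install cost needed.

5

H alone covers T4, T5, T6 — every target.
Total install cost: 5.
No cover costs less than 5.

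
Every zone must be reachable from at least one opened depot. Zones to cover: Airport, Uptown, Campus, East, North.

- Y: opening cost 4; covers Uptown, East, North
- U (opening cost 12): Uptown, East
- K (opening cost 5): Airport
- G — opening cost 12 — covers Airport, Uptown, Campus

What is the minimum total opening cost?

This is an integer covering problem.
Choose Y and G: together they cover Airport, Uptown, Campus, East, North — every zone.
Total opening cost: 4 + 12 = 16.

16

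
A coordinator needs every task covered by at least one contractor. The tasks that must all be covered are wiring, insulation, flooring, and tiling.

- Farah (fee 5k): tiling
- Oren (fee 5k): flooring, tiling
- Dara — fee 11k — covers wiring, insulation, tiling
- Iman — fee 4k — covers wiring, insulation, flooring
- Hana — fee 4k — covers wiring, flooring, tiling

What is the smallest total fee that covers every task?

8

Choose Iman and Hana: together they cover wiring, insulation, flooring, tiling — every task.
Total fee: 4 + 4 = 8.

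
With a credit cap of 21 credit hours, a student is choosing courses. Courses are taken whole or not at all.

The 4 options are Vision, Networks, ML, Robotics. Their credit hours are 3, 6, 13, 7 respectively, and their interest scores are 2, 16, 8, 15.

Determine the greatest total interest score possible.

Take Vision, Networks, and Robotics: credit hours 3 + 6 + 7 = 16 ≤ 21, interest score 2 + 16 + 15 = 33.
No other feasible combination does better.

33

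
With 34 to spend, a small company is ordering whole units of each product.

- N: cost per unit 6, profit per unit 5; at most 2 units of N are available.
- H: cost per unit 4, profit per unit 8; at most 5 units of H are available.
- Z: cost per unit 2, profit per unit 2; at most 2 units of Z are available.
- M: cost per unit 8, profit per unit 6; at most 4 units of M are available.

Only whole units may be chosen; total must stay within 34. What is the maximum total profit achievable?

52

This is a bounded integer knapsack.
H has the best ratio (8/4); taking only H gives at most 5×8 = 40 (stopped by the supply cap of 5).
Mixing does better — 2×N, 5×H, and 1×Z: cost 34 ≤ 34, profit 2·5 + 5·8 + 1·2 = 52.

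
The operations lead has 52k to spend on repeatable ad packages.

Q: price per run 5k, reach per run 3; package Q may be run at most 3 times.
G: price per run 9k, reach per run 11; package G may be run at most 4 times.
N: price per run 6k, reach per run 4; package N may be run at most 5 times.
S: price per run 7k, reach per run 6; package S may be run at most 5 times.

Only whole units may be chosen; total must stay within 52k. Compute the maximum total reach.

56

Take 4×G and 2×S: price 50 ≤ 52, reach 4·11 + 2·6 = 56.
G has the best ratio (11/9) and is taken to its limit of 4; remaining capacity is filled optimally with the others.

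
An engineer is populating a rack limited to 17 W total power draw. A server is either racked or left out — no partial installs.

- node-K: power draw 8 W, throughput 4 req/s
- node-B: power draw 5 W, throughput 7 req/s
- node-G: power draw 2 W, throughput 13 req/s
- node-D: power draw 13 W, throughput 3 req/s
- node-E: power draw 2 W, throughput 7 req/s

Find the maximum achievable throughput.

31

Take node-K, node-B, node-G, and node-E: power draw 8 + 5 + 2 + 2 = 17 ≤ 17, throughput 4 + 7 + 13 + 7 = 31.
No other feasible combination does better.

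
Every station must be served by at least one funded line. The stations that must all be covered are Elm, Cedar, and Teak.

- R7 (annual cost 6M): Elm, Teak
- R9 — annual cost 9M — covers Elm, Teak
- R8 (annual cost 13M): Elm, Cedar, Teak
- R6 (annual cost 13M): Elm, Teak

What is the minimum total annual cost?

13

R8 alone covers Elm, Cedar, Teak — every station.
Total annual cost: 13.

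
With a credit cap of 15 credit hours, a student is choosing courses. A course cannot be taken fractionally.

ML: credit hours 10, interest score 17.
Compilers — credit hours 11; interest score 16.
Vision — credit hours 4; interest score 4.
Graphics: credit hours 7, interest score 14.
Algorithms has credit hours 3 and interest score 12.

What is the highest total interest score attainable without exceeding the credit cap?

Take Vision, Graphics, and Algorithms: credit hours 4 + 7 + 3 = 14 ≤ 15, interest score 4 + 14 + 12 = 30.
No other feasible combination does better.

30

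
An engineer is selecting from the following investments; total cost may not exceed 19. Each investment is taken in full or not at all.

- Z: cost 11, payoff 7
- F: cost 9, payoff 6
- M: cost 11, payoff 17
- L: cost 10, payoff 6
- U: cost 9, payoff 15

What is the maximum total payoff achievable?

This is a 0-1 knapsack instance.
Allowing fractional choices, the relaxed optimum would be about 30.5, but investments are indivisible.
M: cost 11 ≤ 19, payoff 17.
L + U: cost 10 + 9 = 19 ≤ 19, payoff 6 + 15 = 21.
F + U: cost 9 + 9 = 18 ≤ 19, payoff 6 + 15 = 21.
The maximum payoff is 21; one optimal choice is F and U.

21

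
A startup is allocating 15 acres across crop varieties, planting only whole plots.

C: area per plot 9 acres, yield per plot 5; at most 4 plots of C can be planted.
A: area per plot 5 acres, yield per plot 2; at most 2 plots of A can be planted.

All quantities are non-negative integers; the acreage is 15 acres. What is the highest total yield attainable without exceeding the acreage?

7

This is a bounded integer knapsack.
C has the best ratio (5/9); taking only C gives at most 1×5 = 5 (stopped by the area limit).
Mixing does better — 1×C and 1×A: area 14 ≤ 15, yield 1·5 + 1·2 = 7.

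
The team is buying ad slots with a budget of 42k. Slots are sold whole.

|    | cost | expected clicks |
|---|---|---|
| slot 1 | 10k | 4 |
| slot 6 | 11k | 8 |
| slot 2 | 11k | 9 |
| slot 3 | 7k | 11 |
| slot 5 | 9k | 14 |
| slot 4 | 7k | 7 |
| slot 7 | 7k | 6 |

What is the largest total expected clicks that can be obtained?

47

slot 6 + slot 2 + slot 3 + slot 5: cost 11 + 11 + 7 + 9 = 38 ≤ 42, expected clicks 8 + 9 + 11 + 14 = 42.
slot 6 + slot 3 + slot 5 + slot 4 + slot 7: cost 11 + 7 + 9 + 7 + 7 = 41 ≤ 42, expected clicks 8 + 11 + 14 + 7 + 6 = 46.
slot 2 + slot 3 + slot 5 + slot 4 + slot 7: cost 11 + 7 + 9 + 7 + 7 = 41 ≤ 42, expected clicks 9 + 11 + 14 + 7 + 6 = 47.
Best is slot 2, slot 3, slot 5, slot 4, and slot 7 with total expected clicks 47.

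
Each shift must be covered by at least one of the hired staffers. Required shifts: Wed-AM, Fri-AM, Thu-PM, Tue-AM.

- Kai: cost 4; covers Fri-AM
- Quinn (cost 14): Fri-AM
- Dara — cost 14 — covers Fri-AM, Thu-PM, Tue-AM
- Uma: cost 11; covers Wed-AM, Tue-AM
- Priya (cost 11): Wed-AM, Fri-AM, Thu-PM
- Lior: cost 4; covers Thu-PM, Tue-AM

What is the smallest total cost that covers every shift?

The greedy cost-per-new-shift heuristic would pick Lior, Kai, and Uma for 19, but a cheaper cover exists.
Choose Priya and Lior: together they cover Wed-AM, Fri-AM, Thu-PM, Tue-AM — every shift.
Total cost: 11 + 4 = 15.
No cover costs less than 15.

15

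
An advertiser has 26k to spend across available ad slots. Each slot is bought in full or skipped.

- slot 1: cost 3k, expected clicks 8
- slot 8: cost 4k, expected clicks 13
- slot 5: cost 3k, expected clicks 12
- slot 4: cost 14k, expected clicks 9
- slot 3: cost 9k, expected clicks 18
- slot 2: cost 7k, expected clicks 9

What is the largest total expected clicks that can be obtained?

60

Take slot 1, slot 8, slot 5, slot 3, and slot 2: cost 3 + 4 + 3 + 9 + 7 = 26 ≤ 26, expected clicks 8 + 13 + 12 + 18 + 9 = 60.
No other feasible combination does better.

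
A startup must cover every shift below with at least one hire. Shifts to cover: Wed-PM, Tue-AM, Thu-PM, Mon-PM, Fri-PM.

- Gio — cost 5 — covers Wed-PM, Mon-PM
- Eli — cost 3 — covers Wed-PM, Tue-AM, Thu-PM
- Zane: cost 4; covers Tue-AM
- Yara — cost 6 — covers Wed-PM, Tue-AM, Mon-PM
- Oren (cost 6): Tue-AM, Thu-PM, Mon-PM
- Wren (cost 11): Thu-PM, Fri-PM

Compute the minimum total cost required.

17

The greedy cost-per-new-shift heuristic would pick Eli, Gio, and Wren for 19, but a cheaper cover exists.
Choose Yara and Wren: together they cover Wed-PM, Tue-AM, Thu-PM, Mon-PM, Fri-PM — every shift.
Total cost: 6 + 11 = 17.
No cover costs less than 17.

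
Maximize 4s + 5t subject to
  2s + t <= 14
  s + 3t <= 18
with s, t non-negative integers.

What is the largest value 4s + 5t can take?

40

The continuous relaxation peaks at (4.8, 4.4) with value 41.20; rounding to a feasible lattice point costs some objective.
(s,t)=(5,4): 2·5+1·4=14≤14, 1·5+3·4=17≤18, objective 40.
(s,t)=(3,5): 2·3+1·5=11≤14, 1·3+3·5=18≤18, objective 37.
(s,t)=(4,4): 2·4+1·4=12≤14, 1·4+3·4=16≤18, objective 36.
Maximum is 40 at (s,t)=(5,4).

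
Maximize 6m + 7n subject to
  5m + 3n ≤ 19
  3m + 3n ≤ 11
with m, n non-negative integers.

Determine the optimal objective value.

21

Relaxing integrality, the LP optimum is 25.67 at (m,n) = (0, 3.67), which is not an integer point.
(m,n)=(0,3): 5·0+3·3=9≤19, 3·0+3·3=9≤11, objective 21.
(m,n)=(1,2): 5·1+3·2=11≤19, 3·1+3·2=9≤11, objective 20.
No feasible integer point exceeds 21.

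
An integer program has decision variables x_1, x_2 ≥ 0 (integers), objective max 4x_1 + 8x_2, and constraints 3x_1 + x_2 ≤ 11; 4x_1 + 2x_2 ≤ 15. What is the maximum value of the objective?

56

(x_1,x_2)=(0,7): 3·0+1·7=7≤11, 4·0+2·7=14≤15, objective 56.
(x_1,x_2)=(0,6): 3·0+1·6=6≤11, 4·0+2·6=12≤15, objective 48.
Maximum is 56 at (x_1,x_2)=(0,7).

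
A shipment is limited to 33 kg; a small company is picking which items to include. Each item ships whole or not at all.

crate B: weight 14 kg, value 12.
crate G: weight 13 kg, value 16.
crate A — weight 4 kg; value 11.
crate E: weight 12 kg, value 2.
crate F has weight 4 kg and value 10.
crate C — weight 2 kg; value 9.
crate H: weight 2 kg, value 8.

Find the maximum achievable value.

54

Take crate G, crate A, crate F, crate C, and crate H: weight 13 + 4 + 4 + 2 + 2 = 25 ≤ 33, value 16 + 11 + 10 + 9 + 8 = 54.
No other feasible combination does better.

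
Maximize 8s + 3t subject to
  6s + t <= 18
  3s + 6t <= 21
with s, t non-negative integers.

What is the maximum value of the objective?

Relaxing integrality, the LP optimum is 27.64 at (s,t) = (2.64, 2.18), which is not an integer point.
(s,t)=(3,0): 6·3+1·0=18≤18, 3·3+6·0=9≤21, objective 24.
(s,t)=(2,2): 6·2+1·2=14≤18, 3·2+6·2=18≤21, objective 22.
No feasible integer point exceeds 24.

24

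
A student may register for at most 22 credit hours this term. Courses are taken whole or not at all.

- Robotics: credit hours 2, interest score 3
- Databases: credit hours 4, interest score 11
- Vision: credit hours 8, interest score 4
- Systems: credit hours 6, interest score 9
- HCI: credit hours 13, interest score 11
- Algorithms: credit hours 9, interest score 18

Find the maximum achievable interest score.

41

Robotics + Databases + Systems + Algorithms: credit hours 2 + 4 + 6 + 9 = 21 ≤ 22, interest score 3 + 11 + 9 + 18 = 41.
Databases + Systems + Algorithms: credit hours 4 + 6 + 9 = 19 ≤ 22, interest score 11 + 9 + 18 = 38.
Databases + Vision + Algorithms: credit hours 4 + 8 + 9 = 21 ≤ 22, interest score 11 + 4 + 18 = 33.
Best is Robotics, Databases, Systems, and Algorithms with total interest score 41.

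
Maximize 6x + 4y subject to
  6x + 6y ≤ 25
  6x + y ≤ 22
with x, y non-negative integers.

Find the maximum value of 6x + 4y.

(x,y)=(3,1): 6·3+6·1=24≤25, 6·3+1·1=19≤22, objective 22.
(x,y)=(2,2): 6·2+6·2=24≤25, 6·2+1·2=14≤22, objective 20.
(x,y)=(3,0): 6·3+6·0=18≤25, 6·3+1·0=18≤22, objective 18.
No feasible integer point exceeds 22.

22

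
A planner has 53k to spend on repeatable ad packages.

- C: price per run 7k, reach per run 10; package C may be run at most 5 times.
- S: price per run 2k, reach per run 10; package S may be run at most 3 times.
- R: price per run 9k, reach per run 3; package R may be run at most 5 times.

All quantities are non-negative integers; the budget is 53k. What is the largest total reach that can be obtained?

S has the best ratio (10/2); taking only S gives at most 3×10 = 30 (stopped by the supply cap of 3).
Mixing does better — 5×C, 3×S, and 1×R: price 50 ≤ 53, reach 5·10 + 3·10 + 1·3 = 83.

83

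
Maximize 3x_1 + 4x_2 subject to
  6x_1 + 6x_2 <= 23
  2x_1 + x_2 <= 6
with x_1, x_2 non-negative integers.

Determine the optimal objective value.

The continuous relaxation peaks at (0, 3.83) with value 15.33; rounding to a feasible lattice point costs some objective.
(x_1,x_2)=(0,3): 6·0+6·3=18≤23, 2·0+1·3=3≤6, objective 12.
(x_1,x_2)=(1,2): 6·1+6·2=18≤23, 2·1+1·2=4≤6, objective 11.
(x_1,x_2)=(0,2): 6·0+6·2=12≤23, 2·0+1·2=2≤6, objective 8.
No feasible integer point exceeds 12.

12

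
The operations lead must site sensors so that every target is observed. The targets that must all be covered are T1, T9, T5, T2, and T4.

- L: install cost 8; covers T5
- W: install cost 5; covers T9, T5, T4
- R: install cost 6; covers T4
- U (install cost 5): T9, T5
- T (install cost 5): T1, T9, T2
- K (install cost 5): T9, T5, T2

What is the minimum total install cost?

10

Choose W and T: together they cover T1, T9, T5, T2, T4 — every target.
Total install cost: 5 + 5 = 10.
No cover costs less than 10.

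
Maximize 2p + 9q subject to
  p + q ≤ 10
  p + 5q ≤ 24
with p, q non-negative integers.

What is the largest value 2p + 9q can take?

44

The continuous relaxation peaks at (6.5, 3.5) with value 44.50; rounding to a feasible lattice point costs some objective.
(p,q)=(4,4): 1·4+1·4=8≤10, 1·4+5·4=24≤24, objective 44.
(p,q)=(3,4): 1·3+1·4=7≤10, 1·3+5·4=23≤24, objective 42.
(p,q)=(7,3): 1·7+1·3=10≤10, 1·7+5·3=22≤24, objective 41.
Maximum is 44 at (p,q)=(4,4).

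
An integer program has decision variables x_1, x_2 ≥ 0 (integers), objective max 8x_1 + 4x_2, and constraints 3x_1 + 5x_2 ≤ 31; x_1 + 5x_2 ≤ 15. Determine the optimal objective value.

80

(x_1,x_2)=(10,0) is feasible, giving 80.
(x_1,x_2)=(9,0) is feasible, giving 72.
Maximum is 80 at (x_1,x_2)=(10,0).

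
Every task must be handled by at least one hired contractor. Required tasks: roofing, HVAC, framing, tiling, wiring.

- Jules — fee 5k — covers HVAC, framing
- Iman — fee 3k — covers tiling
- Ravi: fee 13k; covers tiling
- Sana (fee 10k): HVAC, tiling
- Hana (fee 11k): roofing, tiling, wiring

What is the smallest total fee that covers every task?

Choose Jules and Hana: together they cover roofing, HVAC, framing, tiling, wiring — every task.
Total fee: 5 + 11 = 16.

16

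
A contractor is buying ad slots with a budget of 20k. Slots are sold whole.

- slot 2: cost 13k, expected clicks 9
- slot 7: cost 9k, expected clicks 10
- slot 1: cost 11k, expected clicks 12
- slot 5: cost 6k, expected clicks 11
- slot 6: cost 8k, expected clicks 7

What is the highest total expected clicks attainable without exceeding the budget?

Take slot 1 and slot 5: cost 11 + 6 = 17 ≤ 20, expected clicks 12 + 11 = 23.
No other feasible combination does better.

23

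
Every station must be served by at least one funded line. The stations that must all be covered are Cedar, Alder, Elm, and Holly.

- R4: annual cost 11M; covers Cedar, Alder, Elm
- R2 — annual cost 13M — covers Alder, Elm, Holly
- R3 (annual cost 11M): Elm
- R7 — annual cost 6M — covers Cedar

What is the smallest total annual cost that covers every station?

19

The greedy cost-per-new-station heuristic would pick R4 and R2 for 24, but a cheaper cover exists.
Choose R2 and R7: together they cover Cedar, Alder, Elm, Holly — every station.
Total annual cost: 13 + 6 = 19.
No cover costs less than 19.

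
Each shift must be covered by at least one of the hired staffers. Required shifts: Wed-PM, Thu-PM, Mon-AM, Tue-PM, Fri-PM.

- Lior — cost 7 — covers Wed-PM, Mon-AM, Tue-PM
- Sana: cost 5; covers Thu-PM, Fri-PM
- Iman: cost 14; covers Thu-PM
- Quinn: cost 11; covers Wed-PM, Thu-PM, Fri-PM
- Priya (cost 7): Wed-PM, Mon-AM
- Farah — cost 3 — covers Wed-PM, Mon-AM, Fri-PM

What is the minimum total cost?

12

The greedy cost-per-new-shift heuristic would pick Farah, Sana, and Lior for 15, but a cheaper cover exists.
Choose Lior and Sana: together they cover Wed-PM, Thu-PM, Mon-AM, Tue-PM, Fri-PM — every shift.
Total cost: 7 + 5 = 12.
No cover costs less than 12.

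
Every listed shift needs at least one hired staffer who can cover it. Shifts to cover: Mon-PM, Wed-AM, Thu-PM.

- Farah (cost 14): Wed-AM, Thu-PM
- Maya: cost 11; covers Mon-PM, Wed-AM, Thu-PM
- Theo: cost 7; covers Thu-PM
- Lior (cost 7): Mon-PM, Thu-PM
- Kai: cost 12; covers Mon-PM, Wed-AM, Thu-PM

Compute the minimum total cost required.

11

Maya alone covers Mon-PM, Wed-AM, Thu-PM — every shift.
Total cost: 11.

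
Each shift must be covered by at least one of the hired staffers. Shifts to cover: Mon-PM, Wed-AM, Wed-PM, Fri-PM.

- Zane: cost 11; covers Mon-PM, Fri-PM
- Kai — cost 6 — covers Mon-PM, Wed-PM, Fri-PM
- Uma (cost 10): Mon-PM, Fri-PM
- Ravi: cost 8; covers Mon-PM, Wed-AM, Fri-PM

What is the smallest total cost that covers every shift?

Choose Kai and Ravi: together they cover Mon-PM, Wed-AM, Wed-PM, Fri-PM — every shift.
Total cost: 6 + 8 = 14.
No cover costs less than 14.

14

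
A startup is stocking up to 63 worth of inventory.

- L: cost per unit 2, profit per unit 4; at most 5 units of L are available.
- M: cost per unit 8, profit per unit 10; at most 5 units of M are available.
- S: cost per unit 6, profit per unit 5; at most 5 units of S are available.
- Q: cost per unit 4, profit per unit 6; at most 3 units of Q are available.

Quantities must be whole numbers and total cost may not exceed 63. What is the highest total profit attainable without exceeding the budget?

This is a bounded integer knapsack.
5×L, 5×M, and 3×Q: cost 62 ≤ 63, profit 5·4 + 5·10 + 3·6 = 88.
4×L, 5×M, and 3×Q: cost 60 ≤ 63, profit 4·4 + 5·10 + 3·6 = 84.
Best is 88.

88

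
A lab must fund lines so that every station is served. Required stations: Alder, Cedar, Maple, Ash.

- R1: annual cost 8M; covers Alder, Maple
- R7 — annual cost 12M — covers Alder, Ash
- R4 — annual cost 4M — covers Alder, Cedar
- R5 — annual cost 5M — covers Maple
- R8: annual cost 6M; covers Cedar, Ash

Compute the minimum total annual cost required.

The greedy cost-per-new-station heuristic would pick R4, R5, and R8 for 15, but a cheaper cover exists.
Choose R1 and R8: together they cover Alder, Cedar, Maple, Ash — every station.
Total annual cost: 8 + 6 = 14.
No cover costs less than 14.

14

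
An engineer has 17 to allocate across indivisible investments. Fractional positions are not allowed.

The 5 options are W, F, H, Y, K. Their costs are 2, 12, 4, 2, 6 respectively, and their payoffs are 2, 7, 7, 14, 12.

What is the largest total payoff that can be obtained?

35

This is a 0-1 knapsack instance.
Allowing fractional choices, the relaxed optimum would be about 36.8, but investments are indivisible.
W + H + Y + K: cost 2 + 4 + 2 + 6 = 14 ≤ 17, payoff 2 + 7 + 14 + 12 = 35.
H + Y + K: cost 4 + 2 + 6 = 12 ≤ 17, payoff 7 + 14 + 12 = 33.
W + Y + K: cost 2 + 2 + 6 = 10 ≤ 17, payoff 2 + 14 + 12 = 28.
Best is W, H, Y, and K with total payoff 35.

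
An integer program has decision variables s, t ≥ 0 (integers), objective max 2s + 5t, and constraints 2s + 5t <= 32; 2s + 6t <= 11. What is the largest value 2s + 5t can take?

Relaxing integrality, the LP optimum is 11.00 at (s,t) = (5.5, 0), which is not an integer point.
(s,t)=(5,0): 2·5+5·0=10≤32, 2·5+6·0=10≤11, objective 10.
(s,t)=(4,0): 2·4+5·0=8≤32, 2·4+6·0=8≤11, objective 8.
The best lattice point is (5,0), giving 10.

10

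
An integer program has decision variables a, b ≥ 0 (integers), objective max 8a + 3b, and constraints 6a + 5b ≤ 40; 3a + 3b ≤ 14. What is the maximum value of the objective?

32

(a,b)=(4,0): 6·4+5·0=24≤40, 3·4+3·0=12≤14, objective 32.
(a,b)=(3,1): 6·3+5·1=23≤40, 3·3+3·1=12≤14, objective 27.
(a,b)=(3,0): 6·3+5·0=18≤40, 3·3+3·0=9≤14, objective 24.
No feasible integer point exceeds 32.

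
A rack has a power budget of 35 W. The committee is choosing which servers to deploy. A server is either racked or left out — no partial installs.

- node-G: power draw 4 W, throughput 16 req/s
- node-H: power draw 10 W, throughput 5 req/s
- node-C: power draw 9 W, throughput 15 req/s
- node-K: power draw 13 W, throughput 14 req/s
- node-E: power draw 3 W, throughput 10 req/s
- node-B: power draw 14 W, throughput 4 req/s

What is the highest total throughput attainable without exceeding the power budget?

55

Treat it as a binary knapsack problem.
Allowing fractional choices, the relaxed optimum would be about 58.0, but servers are indivisible.
node-G + node-C + node-K + node-E: power draw 4 + 9 + 13 + 3 = 29 ≤ 35, throughput 16 + 15 + 14 + 10 = 55.
node-G + node-C + node-K: power draw 4 + 9 + 13 = 26 ≤ 35, throughput 16 + 15 + 14 = 45.
node-G + node-H + node-C + node-E: power draw 4 + 10 + 9 + 3 = 26 ≤ 35, throughput 16 + 5 + 15 + 10 = 46.
Best is node-G, node-C, node-K, and node-E with total throughput 55.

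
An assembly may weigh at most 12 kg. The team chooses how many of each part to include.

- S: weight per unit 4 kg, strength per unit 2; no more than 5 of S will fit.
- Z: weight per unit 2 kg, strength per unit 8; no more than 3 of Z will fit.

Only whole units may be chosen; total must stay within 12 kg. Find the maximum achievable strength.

26

Take 1×S and 3×Z: weight 10 ≤ 12, strength 1·2 + 3·8 = 26.
Z has the best ratio (8/2) and is taken to its limit of 3; remaining capacity is filled optimally with the others.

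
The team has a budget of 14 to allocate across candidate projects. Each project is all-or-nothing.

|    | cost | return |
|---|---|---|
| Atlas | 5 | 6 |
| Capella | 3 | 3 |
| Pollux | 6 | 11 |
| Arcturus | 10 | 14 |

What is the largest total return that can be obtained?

Allowing fractional choices, the relaxed optimum would be about 22.2, but projects are indivisible.
Atlas + Capella + Pollux: cost 5 + 3 + 6 = 14 ≤ 14, return 6 + 3 + 11 = 20.
Atlas + Pollux: cost 5 + 6 = 11 ≤ 14, return 6 + 11 = 17.
Capella + Arcturus: cost 3 + 10 = 13 ≤ 14, return 3 + 14 = 17.
Best is Atlas, Capella, and Pollux with total return 20.

20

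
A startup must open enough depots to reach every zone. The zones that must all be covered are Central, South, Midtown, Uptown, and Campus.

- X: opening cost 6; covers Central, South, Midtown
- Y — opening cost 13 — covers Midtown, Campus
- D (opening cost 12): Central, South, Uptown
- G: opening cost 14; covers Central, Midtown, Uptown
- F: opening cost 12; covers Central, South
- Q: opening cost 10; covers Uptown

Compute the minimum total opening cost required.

25

The greedy cost-per-new-zone heuristic would pick X, Q, and Y for 29, but a cheaper cover exists.
Choose Y and D: together they cover Central, South, Midtown, Uptown, Campus — every zone.
Total opening cost: 13 + 12 = 25.
No cover costs less than 25.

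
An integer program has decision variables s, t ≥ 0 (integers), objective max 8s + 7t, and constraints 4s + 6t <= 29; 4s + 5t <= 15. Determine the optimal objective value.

24

Relaxing integrality, the LP optimum is 30.00 at (s,t) = (3.75, 0), which is not an integer point.
(s,t)=(3,0): 4·3+6·0=12≤29, 4·3+5·0=12≤15, objective 24.
(s,t)=(2,1): 4·2+6·1=14≤29, 4·2+5·1=13≤15, objective 23.
(s,t)=(2,0): 4·2+6·0=8≤29, 4·2+5·0=8≤15, objective 16.
The best lattice point is (3,0), giving 24.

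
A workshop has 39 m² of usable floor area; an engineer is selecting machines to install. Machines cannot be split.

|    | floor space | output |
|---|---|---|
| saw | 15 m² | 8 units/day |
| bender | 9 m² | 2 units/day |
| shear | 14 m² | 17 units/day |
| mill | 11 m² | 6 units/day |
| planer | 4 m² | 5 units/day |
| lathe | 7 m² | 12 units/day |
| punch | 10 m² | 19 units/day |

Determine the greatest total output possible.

53

Allowing fractional choices, the relaxed optimum would be about 55.2, but machines are indivisible.
shear + planer + lathe + punch: floor space 14 + 4 + 7 + 10 = 35 ≤ 39, output 17 + 5 + 12 + 19 = 53.
shear + lathe + punch: floor space 14 + 7 + 10 = 31 ≤ 39, output 17 + 12 + 19 = 48.
shear + mill + planer + punch: floor space 14 + 11 + 4 + 10 = 39 ≤ 39, output 17 + 6 + 5 + 19 = 47.
Best is shear, planer, lathe, and punch with total output 53.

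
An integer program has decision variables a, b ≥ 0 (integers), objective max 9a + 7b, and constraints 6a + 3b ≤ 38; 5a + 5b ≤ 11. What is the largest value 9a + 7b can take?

The continuous relaxation peaks at (2.2, 0) with value 19.80; rounding to a feasible lattice point costs some objective.
(a,b)=(2,0): 6·2+3·0=12≤38, 5·2+5·0=10≤11, objective 18.
(a,b)=(1,1): 6·1+3·1=9≤38, 5·1+5·1=10≤11, objective 16.
(a,b)=(1,0): 6·1+3·0=6≤38, 5·1+5·0=5≤11, objective 9.
The best lattice point is (2,0), giving 18.

18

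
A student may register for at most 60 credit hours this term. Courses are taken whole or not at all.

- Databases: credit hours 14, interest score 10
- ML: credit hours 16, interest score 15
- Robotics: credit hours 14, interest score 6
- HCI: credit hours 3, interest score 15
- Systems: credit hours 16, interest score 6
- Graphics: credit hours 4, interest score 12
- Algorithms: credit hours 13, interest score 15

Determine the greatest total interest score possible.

This is an integer program with binary decision variables.
Take Databases, ML, HCI, Graphics, and Algorithms: credit hours 14 + 16 + 3 + 4 + 13 = 50 ≤ 60, interest score 10 + 15 + 15 + 12 + 15 = 67.
No other feasible combination does better.

67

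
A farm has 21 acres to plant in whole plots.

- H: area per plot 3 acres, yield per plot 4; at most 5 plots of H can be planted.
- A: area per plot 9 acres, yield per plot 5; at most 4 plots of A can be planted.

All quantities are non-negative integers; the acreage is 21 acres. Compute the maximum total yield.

21

H has the best ratio (4/3); taking only H gives at most 5×4 = 20 (stopped by the supply cap of 5).
Mixing does better — 4×H and 1×A: area 21 ≤ 21, yield 4·4 + 1·5 = 21.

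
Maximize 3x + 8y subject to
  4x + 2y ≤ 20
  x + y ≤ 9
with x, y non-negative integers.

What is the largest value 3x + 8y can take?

(x,y)=(0,9) is feasible, giving 72.
(x,y)=(1,8) is feasible, giving 67.
(x,y)=(0,8) is feasible, giving 64.
No feasible integer point exceeds 72.

72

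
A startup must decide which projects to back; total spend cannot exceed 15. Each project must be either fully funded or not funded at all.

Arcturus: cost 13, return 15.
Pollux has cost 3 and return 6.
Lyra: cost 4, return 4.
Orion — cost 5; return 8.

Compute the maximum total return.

18

Pollux + Lyra + Orion: cost 3 + 4 + 5 = 12 ≤ 15, return 6 + 4 + 8 = 18.
Arcturus: cost 13 ≤ 15, return 15.
Pollux + Orion: cost 3 + 5 = 8 ≤ 15, return 6 + 8 = 14.
Best is Pollux, Lyra, and Orion with total return 18.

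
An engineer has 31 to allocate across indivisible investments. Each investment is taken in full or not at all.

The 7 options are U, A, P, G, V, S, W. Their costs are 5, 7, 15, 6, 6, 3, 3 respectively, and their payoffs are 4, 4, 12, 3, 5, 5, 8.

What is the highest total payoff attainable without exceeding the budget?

30

Allowing fractional choices, the relaxed optimum would be about 33.2, but investments are indivisible.
P + V + S + W: cost 15 + 6 + 3 + 3 = 27 ≤ 31, payoff 12 + 5 + 5 + 8 = 30.
A + P + S + W: cost 7 + 15 + 3 + 3 = 28 ≤ 31, payoff 4 + 12 + 5 + 8 = 29.
U + P + S + W: cost 5 + 15 + 3 + 3 = 26 ≤ 31, payoff 4 + 12 + 5 + 8 = 29.
Best is P, V, S, and W with total payoff 30.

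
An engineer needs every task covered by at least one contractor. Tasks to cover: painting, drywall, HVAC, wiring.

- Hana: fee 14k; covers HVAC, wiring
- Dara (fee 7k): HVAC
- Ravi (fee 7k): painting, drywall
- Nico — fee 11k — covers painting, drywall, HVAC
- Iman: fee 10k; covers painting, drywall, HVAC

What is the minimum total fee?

The greedy cost-per-new-task heuristic would pick Iman and Hana for 24, but a cheaper cover exists.
Choose Hana and Ravi: together they cover painting, drywall, HVAC, wiring — every task.
Total fee: 14 + 7 = 21.
No cover costs less than 21.

21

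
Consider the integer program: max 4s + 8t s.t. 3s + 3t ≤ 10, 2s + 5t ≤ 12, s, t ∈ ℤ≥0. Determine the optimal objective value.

20

The continuous relaxation peaks at (1.56, 1.78) with value 20.44; rounding to a feasible lattice point costs some objective.
(s,t)=(1,2) is feasible, giving 20.
(s,t)=(2,1) is feasible, giving 16.
(s,t)=(0,2) is feasible, giving 16.
The best lattice point is (1,2), giving 20.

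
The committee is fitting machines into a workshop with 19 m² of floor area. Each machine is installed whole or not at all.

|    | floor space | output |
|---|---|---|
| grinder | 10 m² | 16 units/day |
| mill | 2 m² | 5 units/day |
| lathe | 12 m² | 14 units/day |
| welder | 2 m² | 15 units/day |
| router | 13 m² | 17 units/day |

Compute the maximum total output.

Allowing fractional choices, the relaxed optimum would be about 42.5, but machines are indivisible.
mill + lathe + welder: floor space 2 + 12 + 2 = 16 ≤ 19, output 5 + 14 + 15 = 34.
mill + welder + router: floor space 2 + 2 + 13 = 17 ≤ 19, output 5 + 15 + 17 = 37.
grinder + mill + welder: floor space 10 + 2 + 2 = 14 ≤ 19, output 16 + 5 + 15 = 36.
Best is mill, welder, and router with total output 37.

37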